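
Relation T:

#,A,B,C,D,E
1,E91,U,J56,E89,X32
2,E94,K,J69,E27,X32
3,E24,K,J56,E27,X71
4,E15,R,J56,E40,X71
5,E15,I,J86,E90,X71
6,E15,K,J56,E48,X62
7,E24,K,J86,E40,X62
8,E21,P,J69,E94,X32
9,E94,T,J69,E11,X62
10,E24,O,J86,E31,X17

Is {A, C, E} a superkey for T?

All 10 rows have distinct {A, C, E} values, so {A, C, E} → (all attributes) holds and {A, C, E} is a superkey.

Yes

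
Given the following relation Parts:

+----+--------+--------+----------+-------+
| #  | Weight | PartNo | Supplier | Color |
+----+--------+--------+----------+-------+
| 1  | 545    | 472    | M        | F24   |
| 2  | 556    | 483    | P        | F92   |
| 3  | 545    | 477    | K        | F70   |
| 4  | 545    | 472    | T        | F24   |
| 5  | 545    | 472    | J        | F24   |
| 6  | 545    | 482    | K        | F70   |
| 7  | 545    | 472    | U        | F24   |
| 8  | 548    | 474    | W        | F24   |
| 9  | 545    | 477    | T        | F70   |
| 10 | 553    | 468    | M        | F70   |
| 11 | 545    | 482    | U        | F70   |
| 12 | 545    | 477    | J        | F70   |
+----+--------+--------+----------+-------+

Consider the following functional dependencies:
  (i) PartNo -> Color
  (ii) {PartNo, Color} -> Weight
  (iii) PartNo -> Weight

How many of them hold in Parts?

(i) PartNo -> Color: every LHS value maps to a single RHS value — holds.
(ii) {PartNo, Color} -> Weight: every LHS value maps to a single RHS value — holds.
(iii) PartNo -> Weight: every LHS value maps to a single RHS value — holds.
3 of the 3 dependencies hold.

3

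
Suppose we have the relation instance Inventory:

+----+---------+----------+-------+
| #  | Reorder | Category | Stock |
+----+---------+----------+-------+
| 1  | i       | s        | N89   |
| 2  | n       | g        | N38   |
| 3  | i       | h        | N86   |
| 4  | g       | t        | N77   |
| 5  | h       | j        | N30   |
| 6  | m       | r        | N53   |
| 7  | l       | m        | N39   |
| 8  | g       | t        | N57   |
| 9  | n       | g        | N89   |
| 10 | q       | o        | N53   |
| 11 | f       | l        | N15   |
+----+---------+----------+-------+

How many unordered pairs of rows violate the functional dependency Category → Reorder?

0

Category=g: all 2 rows agree on Reorder — 0 pairs.
Category=t: all 2 rows agree on Reorder — 0 pairs.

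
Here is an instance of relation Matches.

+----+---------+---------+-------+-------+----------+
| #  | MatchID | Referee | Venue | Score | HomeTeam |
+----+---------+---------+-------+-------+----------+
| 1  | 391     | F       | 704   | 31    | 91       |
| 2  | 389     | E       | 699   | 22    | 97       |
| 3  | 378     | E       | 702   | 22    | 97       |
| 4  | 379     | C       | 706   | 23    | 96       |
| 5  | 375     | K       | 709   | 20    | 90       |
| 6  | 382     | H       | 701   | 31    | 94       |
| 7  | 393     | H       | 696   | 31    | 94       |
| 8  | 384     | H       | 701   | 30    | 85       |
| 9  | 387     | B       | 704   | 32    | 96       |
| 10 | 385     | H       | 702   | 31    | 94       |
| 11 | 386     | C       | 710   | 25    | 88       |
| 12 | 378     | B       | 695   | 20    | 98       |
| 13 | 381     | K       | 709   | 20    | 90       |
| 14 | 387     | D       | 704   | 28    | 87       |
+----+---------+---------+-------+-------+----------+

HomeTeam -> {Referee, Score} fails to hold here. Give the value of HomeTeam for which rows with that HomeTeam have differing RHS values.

HomeTeam=91: row 1 → {Referee,Score} = (F, 31) ✓
HomeTeam=97: rows 2, 3 → {Referee,Score} = (E, 22), (E, 22) ✓
HomeTeam=96: rows 4, 9 → {Referee,Score} takes values {(C, 23), (B, 32)} — violation
HomeTeam=90: rows 5, 13 → {Referee,Score} = (K, 20), (K, 20) ✓
HomeTeam=94: rows 6, 7, 10 → {Referee,Score} = (H, 31), (H, 31), (H, 31) ✓
HomeTeam=85: row 8 → {Referee,Score} = (H, 30) ✓
HomeTeam=88: row 11 → {Referee,Score} = (C, 25) ✓
HomeTeam=98: row 12 → {Referee,Score} = (B, 20) ✓
HomeTeam=87: row 14 → {Referee,Score} = (D, 28) ✓
The only HomeTeam value with inconsistent RHS is HomeTeam=96.

96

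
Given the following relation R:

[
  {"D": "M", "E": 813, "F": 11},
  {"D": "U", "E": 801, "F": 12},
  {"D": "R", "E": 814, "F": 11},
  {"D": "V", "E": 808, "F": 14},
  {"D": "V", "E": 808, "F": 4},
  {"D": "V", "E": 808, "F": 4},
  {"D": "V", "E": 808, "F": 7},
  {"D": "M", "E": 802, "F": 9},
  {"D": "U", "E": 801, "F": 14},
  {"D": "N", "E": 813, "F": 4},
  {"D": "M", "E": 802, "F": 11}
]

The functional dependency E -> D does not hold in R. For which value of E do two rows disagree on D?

813

E=813: 2 rows → D takes values {M, N} — violation
E=801: 2 rows → D = U, U ✓
E=814: 1 row → D = R ✓
E=808: 4 rows → D = V, V, V, V ✓
E=802: 2 rows → D = M, M ✓
The only E value with inconsistent D is E=813.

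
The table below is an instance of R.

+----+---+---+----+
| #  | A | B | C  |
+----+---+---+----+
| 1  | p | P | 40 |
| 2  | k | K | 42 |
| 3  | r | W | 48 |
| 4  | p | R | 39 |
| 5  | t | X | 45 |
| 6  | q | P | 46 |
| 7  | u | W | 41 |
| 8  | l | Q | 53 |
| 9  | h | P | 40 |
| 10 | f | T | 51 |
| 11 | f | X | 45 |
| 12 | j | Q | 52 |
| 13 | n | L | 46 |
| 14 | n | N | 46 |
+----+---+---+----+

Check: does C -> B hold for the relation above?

C=40: rows 1, 9 → B = P, P ✓
C=42: row 2 → B = K ✓
C=48: row 3 → B = W ✓
C=39: row 4 → B = R ✓
C=45: rows 5, 11 → B = X, X ✓
C=46: rows 6, 13, 14 → B takes values {P, L, N} — violation
C=41: row 7 → B = W ✓
C=53: row 8 → B = Q ✓
C=51: row 10 → B = T ✓
C=52: row 12 → B = Q ✓
Two rows agree on C but differ on B, so C -> B does not hold.

No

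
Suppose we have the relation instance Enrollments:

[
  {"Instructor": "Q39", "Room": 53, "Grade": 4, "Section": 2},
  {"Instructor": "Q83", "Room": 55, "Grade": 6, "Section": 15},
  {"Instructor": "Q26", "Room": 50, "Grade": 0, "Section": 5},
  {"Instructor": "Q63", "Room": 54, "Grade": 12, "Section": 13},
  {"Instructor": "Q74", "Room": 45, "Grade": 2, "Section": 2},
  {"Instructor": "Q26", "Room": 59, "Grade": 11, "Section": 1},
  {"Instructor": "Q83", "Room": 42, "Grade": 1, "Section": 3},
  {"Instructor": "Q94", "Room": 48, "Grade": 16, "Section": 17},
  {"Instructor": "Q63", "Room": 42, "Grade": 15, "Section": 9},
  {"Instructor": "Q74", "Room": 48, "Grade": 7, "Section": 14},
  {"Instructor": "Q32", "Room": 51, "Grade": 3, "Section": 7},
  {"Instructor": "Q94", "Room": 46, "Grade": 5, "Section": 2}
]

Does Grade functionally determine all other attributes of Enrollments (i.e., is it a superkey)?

All 12 rows have distinct Grade values, so Grade → (all attributes) holds and Grade is a superkey.

Yes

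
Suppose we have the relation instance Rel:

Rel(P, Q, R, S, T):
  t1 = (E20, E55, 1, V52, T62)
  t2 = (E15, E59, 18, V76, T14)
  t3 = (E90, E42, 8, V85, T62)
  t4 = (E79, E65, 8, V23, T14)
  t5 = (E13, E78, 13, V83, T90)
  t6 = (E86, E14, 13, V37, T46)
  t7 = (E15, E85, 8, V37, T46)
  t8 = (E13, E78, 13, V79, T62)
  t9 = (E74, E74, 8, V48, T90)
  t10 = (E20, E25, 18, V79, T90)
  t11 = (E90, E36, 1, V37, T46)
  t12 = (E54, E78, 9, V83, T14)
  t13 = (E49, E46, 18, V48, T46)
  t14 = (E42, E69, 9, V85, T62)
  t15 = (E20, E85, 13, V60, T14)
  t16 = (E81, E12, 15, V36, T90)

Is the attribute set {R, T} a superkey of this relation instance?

Yes

All 16 rows have distinct {R, T} values, so {R, T} → (all attributes) holds and {R, T} is a superkey.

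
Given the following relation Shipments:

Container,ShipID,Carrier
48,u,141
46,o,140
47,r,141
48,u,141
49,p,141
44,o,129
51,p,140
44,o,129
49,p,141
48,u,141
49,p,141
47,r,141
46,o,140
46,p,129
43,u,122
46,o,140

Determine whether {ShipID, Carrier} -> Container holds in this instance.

Yes

(ShipID=u, Carrier=141): 3 rows → Container = 48, 48, 48 ✓
(ShipID=o, Carrier=140): 3 rows → Container = 46, 46, 46 ✓
(ShipID=r, Carrier=141): 2 rows → Container = 47, 47 ✓
(ShipID=p, Carrier=141): 3 rows → Container = 49, 49, 49 ✓
(ShipID=o, Carrier=129): 2 rows → Container = 44, 44 ✓
(ShipID=p, Carrier=140): 1 row → Container = 51 ✓
(ShipID=p, Carrier=129): 1 row → Container = 46 ✓
(ShipID=u, Carrier=122): 1 row → Container = 43 ✓
Every {ShipID, Carrier} value is associated with a single Container value, so {ShipID, Carrier} -> Container holds.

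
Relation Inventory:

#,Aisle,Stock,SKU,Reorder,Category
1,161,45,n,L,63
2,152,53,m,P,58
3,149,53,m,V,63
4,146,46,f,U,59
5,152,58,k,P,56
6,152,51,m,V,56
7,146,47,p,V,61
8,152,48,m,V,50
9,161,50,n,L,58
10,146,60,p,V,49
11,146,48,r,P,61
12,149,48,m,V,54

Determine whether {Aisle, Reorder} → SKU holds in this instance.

No

(Aisle=161, Reorder=L): rows 1, 9 → SKU = n, n ✓
(Aisle=152, Reorder=P): rows 2, 5 → SKU takes values {m, k} — violation
(Aisle=149, Reorder=V): rows 3, 12 → SKU = m, m ✓
(Aisle=146, Reorder=U): row 4 → SKU = f ✓
(Aisle=152, Reorder=V): rows 6, 8 → SKU = m, m ✓
(Aisle=146, Reorder=V): rows 7, 10 → SKU = p, p ✓
(Aisle=146, Reorder=P): row 11 → SKU = r ✓
Two rows agree on {Aisle, Reorder} but differ on SKU, so {Aisle, Reorder} → SKU does not hold.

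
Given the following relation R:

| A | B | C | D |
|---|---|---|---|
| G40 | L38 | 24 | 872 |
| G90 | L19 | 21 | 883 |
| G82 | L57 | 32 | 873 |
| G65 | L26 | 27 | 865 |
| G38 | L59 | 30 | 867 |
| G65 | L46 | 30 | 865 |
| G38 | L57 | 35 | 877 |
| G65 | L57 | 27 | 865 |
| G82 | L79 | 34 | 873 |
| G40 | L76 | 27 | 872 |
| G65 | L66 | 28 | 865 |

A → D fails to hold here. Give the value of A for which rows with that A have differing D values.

A=G40: 2 rows → D = 872, 872 ✓
A=G90: 1 row → D = 883 ✓
A=G82: 2 rows → D = 873, 873 ✓
A=G65: 4 rows → D = 865, 865, 865, 865 ✓
A=G38: 2 rows → D takes values {867, 877} — violation
The only A value with inconsistent D is A=G38.

G38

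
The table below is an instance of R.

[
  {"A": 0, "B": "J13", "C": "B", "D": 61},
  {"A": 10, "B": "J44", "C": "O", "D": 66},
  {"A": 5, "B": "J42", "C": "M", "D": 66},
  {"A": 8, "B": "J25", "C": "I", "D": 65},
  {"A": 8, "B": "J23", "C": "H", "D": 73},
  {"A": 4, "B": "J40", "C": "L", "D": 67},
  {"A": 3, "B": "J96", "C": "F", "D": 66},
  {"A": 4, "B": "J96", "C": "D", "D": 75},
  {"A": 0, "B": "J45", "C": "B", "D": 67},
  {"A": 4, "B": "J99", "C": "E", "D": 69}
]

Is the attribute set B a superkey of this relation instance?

Two distinct rows share B=J96, so B does not determine every attribute — not a superkey.

No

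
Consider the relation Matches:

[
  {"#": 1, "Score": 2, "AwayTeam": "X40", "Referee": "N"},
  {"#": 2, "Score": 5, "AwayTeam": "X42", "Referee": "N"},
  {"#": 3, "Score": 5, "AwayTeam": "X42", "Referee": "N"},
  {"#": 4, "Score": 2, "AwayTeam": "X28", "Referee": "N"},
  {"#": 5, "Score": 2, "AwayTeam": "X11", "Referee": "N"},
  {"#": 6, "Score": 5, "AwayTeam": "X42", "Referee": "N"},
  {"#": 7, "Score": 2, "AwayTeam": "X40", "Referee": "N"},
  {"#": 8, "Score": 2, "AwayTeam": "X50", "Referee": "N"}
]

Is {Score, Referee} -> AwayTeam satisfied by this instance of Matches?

No

(Score=2, Referee=N): rows 1, 4, 5, 7, 8 → AwayTeam takes values {X40, X28, X11, X50} — violation
(Score=5, Referee=N): rows 2, 3, 6 → AwayTeam = X42, X42, X42 ✓
Two rows agree on {Score, Referee} but differ on AwayTeam, so {Score, Referee} -> AwayTeam does not hold.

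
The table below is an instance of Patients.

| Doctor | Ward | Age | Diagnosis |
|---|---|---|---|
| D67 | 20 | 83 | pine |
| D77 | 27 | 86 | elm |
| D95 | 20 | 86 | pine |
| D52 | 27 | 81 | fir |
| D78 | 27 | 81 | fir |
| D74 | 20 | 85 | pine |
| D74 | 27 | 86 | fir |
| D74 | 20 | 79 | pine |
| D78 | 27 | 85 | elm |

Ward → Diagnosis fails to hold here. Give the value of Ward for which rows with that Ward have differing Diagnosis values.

Ward=20: 4 rows → Diagnosis = pine, pine, pine, pine ✓
Ward=27: 5 rows → Diagnosis takes values {elm, fir} — violation
The only Ward value with inconsistent Diagnosis is Ward=27.

27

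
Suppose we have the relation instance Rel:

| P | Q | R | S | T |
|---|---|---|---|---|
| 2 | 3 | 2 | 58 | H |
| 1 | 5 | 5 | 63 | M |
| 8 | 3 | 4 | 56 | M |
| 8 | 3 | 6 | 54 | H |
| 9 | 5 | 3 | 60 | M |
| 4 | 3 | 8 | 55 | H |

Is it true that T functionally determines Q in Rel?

No

T=H: 3 rows → Q = 3, 3, 3 ✓
T=M: 3 rows → Q takes values {5, 3} — violation
Two rows agree on T but differ on Q, so T → Q does not hold.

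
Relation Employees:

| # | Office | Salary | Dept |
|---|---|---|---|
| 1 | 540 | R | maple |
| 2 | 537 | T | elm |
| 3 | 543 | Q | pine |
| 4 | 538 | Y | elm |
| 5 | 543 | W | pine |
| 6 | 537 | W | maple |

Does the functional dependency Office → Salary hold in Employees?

No

Office=540: row 1 → Salary = R ✓
Office=537: rows 2, 6 → Salary takes values {T, W} — violation
Office=543: rows 3, 5 → Salary takes values {Q, W} — violation
Office=538: row 4 → Salary = Y ✓
Two rows agree on Office but differ on Salary, so Office → Salary does not hold.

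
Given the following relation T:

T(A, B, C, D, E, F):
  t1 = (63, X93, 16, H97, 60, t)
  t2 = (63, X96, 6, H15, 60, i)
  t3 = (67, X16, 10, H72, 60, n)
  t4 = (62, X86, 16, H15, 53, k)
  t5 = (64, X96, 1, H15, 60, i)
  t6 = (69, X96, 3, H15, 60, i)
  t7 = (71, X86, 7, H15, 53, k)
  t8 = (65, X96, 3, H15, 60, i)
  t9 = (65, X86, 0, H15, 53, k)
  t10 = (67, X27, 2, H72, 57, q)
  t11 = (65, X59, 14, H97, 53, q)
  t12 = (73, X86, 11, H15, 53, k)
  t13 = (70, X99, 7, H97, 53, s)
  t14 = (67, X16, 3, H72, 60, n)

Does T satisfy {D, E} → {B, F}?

No

(D=H97, E=60): row 1 → {B,F} = (X93, t) ✓
(D=H15, E=60): rows 2, 5, 6, 8 → {B,F} = (X96, i), (X96, i), (X96, i), (X96, i) ✓
(D=H72, E=60): rows 3, 14 → {B,F} = (X16, n), (X16, n) ✓
(D=H15, E=53): rows 4, 7, 9, 12 → {B,F} = (X86, k), (X86, k), (X86, k), (X86, k) ✓
(D=H72, E=57): row 10 → {B,F} = (X27, q) ✓
(D=H97, E=53): rows 11, 13 → {B,F} takes values {(X59, q), (X99, s)} — violation
Two rows agree on {D, E} but differ on {B, F}, so {D, E} → {B, F} does not hold.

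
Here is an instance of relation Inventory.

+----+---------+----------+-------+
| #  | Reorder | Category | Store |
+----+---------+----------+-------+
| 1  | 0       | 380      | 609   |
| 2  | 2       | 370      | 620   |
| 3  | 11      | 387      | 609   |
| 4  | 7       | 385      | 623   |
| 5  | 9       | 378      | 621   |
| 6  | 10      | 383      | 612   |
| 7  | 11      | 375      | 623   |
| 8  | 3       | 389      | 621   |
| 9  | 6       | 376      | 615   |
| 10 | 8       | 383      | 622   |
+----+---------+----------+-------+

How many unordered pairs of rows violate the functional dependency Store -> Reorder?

Store=609: violating pairs (1,3) — 1 pair.
Store=623: violating pairs (4,7) — 1 pair.
Store=621: violating pairs (5,8) — 1 pair.

3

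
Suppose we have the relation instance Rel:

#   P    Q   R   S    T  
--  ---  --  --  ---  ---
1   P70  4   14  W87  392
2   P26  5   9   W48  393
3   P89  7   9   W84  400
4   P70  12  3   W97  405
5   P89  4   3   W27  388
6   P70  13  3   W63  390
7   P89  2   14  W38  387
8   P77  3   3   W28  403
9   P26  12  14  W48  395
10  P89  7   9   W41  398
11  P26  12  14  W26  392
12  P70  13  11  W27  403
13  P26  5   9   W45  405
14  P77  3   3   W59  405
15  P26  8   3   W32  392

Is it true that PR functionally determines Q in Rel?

(P=P70, R=14): row 1 → Q = 4 ✓
(P=P26, R=9): rows 2, 13 → Q = 5, 5 ✓
(P=P89, R=9): rows 3, 10 → Q = 7, 7 ✓
(P=P70, R=3): rows 4, 6 → Q takes values {12, 13} — violation
(P=P89, R=3): row 5 → Q = 4 ✓
(P=P89, R=14): row 7 → Q = 2 ✓
(P=P77, R=3): rows 8, 14 → Q = 3, 3 ✓
(P=P26, R=14): rows 9, 11 → Q = 12, 12 ✓
(P=P70, R=11): row 12 → Q = 13 ✓
(P=P26, R=3): row 15 → Q = 8 ✓
Two rows agree on PR but differ on Q, so PR → Q does not hold.

No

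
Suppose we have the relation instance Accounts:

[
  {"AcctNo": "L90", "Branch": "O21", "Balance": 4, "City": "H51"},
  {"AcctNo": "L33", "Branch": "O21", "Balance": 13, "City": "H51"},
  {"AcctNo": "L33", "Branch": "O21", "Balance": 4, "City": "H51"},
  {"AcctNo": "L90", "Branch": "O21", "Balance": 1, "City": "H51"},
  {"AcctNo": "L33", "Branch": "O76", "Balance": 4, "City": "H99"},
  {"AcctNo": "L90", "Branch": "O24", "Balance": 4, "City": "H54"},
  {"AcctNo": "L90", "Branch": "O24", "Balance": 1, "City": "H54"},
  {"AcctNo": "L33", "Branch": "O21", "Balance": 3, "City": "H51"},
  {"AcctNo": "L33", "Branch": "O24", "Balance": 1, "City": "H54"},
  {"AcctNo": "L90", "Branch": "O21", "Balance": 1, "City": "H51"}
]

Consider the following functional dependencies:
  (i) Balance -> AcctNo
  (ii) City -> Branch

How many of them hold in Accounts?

(i) Balance -> AcctNo: Balance=4: 4 rows → AcctNo takes values {L90, L33} — violation; Balance=1: 4 rows → AcctNo takes values {L90, L33} — violation — fails.
(ii) City -> Branch: every LHS value maps to a single RHS value — holds.
1 of the 2 dependencies holds.

1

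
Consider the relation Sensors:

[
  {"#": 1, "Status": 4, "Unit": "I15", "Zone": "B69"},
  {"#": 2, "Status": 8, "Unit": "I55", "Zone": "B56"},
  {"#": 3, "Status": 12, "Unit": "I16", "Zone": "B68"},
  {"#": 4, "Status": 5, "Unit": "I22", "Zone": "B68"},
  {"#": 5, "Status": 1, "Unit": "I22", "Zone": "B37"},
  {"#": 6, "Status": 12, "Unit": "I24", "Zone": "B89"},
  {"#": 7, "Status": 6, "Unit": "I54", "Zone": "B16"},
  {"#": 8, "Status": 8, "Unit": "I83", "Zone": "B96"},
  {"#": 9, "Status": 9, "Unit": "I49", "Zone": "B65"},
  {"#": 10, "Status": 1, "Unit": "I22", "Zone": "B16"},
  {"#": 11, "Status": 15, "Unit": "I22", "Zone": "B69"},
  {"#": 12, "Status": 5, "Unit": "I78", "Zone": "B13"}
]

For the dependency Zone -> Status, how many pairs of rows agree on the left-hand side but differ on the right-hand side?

Zone=B69: violating pairs (1,11) — 1 pair.
Zone=B68: violating pairs (3,4) — 1 pair.
Zone=B16: violating pairs (7,10) — 1 pair.

3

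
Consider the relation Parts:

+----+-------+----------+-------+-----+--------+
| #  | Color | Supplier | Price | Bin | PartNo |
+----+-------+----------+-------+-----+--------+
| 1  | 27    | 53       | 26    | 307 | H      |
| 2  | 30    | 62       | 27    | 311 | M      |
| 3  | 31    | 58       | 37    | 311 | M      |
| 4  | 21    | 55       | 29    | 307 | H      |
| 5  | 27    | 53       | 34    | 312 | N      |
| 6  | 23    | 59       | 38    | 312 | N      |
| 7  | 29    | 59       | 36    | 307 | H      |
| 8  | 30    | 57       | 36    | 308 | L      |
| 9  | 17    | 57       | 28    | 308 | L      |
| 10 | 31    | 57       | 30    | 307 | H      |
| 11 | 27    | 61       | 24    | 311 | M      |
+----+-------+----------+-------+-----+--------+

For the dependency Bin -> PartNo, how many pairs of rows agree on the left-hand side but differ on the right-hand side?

Bin=307: all 4 rows agree on PartNo — 0 pairs.
Bin=311: all 3 rows agree on PartNo — 0 pairs.
Bin=312: all 2 rows agree on PartNo — 0 pairs.
Bin=308: all 2 rows agree on PartNo — 0 pairs.

0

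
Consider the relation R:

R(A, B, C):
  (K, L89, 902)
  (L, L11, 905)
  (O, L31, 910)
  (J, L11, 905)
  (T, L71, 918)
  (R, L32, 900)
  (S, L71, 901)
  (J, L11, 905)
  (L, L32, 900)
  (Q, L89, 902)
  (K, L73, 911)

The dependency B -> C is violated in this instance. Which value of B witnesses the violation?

L71

B=L89: 2 rows → C = 902, 902 ✓
B=L11: 3 rows → C = 905, 905, 905 ✓
B=L31: 1 row → C = 910 ✓
B=L71: 2 rows → C takes values {918, 901} — violation
B=L32: 2 rows → C = 900, 900 ✓
B=L73: 1 row → C = 911 ✓
The only B value with inconsistent C is B=L71.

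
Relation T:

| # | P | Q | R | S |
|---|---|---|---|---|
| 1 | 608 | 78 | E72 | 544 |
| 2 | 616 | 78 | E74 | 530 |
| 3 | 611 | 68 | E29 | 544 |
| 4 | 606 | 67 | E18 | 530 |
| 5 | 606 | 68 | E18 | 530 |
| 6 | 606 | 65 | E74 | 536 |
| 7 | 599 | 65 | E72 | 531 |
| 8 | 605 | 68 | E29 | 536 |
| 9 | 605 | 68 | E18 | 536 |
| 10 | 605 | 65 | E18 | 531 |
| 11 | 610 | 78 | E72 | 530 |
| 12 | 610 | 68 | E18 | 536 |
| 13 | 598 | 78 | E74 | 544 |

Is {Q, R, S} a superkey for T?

No

Rows 9 and 12 have the same {Q, R, S} value (Q=68, R=E18, S=536) but are distinct tuples, so {Q, R, S} does not determine every attribute — not a superkey.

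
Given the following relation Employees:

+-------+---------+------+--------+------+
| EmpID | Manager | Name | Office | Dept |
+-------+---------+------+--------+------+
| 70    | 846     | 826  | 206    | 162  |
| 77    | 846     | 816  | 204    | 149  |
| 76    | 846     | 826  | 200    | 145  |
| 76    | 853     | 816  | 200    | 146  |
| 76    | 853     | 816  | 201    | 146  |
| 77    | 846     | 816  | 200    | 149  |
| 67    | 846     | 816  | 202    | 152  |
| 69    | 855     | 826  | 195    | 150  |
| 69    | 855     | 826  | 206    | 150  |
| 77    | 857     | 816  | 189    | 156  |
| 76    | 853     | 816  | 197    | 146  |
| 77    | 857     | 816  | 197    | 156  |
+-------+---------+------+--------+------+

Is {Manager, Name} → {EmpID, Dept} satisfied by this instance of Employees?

(Manager=846, Name=826): 2 rows → {EmpID,Dept} takes values {(70, 162), (76, 145)} — violation
(Manager=846, Name=816): 3 rows → {EmpID,Dept} takes values {(77, 149), (67, 152)} — violation
(Manager=853, Name=816): 3 rows → {EmpID,Dept} = (76, 146), (76, 146), (76, 146) ✓
(Manager=855, Name=826): 2 rows → {EmpID,Dept} = (69, 150), (69, 150) ✓
(Manager=857, Name=816): 2 rows → {EmpID,Dept} = (77, 156), (77, 156) ✓
Two rows agree on {Manager, Name} but differ on {EmpID, Dept}, so {Manager, Name} → {EmpID, Dept} does not hold.

No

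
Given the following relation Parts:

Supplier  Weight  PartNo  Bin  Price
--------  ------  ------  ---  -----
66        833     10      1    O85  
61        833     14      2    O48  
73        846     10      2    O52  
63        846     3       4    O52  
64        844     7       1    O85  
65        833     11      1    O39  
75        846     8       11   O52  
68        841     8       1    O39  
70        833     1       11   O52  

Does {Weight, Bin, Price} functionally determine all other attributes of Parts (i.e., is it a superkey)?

All 9 rows have distinct {Weight, Bin, Price} values, so {Weight, Bin, Price} → (all attributes) holds and {Weight, Bin, Price} is a superkey.

Yes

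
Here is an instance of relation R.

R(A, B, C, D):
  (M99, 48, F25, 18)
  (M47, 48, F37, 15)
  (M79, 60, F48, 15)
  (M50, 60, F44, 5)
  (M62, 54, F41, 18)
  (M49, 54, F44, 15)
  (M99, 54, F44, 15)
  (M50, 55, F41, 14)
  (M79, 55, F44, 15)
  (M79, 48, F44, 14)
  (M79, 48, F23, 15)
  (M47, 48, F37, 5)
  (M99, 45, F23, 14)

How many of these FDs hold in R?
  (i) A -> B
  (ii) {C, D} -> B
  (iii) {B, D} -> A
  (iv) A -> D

0

(i) A -> B: A=M99: 3 rows → B takes values {48, 54, 45} — violation; A=M79: 4 rows → B takes values {60, 55, 48} — violation; A=M50: 2 rows → B takes values {60, 55} — violation — fails.
(ii) {C, D} -> B: (C=F44, D=15): 3 rows → B takes values {54, 55} — violation — fails.
(iii) {B, D} -> A: (B=48, D=15): 2 rows → A takes values {M47, M79} — violation; (B=54, D=15): 2 rows → A takes values {M49, M99} — violation — fails.
(iv) A -> D: A=M99: 3 rows → D takes values {18, 15, 14} — violation; A=M47: 2 rows → D takes values {15, 5} — violation; A=M79: 4 rows → D takes values {15, 14} — violation; A=M50: 2 rows → D takes values {5, 14} — violation — fails.
None of the 4 dependencies hold.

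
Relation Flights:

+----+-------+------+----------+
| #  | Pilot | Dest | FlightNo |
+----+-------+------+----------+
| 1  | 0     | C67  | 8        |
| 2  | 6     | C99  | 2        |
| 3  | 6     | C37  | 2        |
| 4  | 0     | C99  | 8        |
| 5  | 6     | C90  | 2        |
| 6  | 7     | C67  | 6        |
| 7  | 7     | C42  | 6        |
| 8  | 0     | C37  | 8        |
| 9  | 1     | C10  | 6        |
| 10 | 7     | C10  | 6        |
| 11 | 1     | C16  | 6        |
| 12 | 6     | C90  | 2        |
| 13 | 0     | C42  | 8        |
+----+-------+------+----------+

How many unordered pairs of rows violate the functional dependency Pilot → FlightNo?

Pilot=0: all 4 rows agree on FlightNo — 0 pairs.
Pilot=6: all 4 rows agree on FlightNo — 0 pairs.
Pilot=7: all 3 rows agree on FlightNo — 0 pairs.
Pilot=1: all 2 rows agree on FlightNo — 0 pairs.

0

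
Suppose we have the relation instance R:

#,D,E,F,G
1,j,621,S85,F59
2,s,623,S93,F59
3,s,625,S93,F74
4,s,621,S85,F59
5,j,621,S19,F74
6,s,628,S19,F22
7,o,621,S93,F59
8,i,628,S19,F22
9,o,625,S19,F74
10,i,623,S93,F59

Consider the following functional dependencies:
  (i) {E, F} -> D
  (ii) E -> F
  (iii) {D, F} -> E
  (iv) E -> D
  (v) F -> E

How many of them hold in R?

0

(i) {E, F} -> D: (E=621, F=S85): rows 1, 4 → D takes values {j, s} — violation; (E=623, F=S93): rows 2, 10 → D takes values {s, i} — violation; (E=628, F=S19): rows 6, 8 → D takes values {s, i} — violation — fails.
(ii) E -> F: E=621: rows 1, 4, 5, 7 → F takes values {S85, S19, S93} — violation; E=625: rows 3, 9 → F takes values {S93, S19} — violation — fails.
(iii) {D, F} -> E: (D=s, F=S93): rows 2, 3 → E takes values {623, 625} — violation — fails.
(iv) E -> D: E=621: rows 1, 4, 5, 7 → D takes values {j, s, o} — violation; E=623: rows 2, 10 → D takes values {s, i} — violation; E=625: rows 3, 9 → D takes values {s, o} — violation; E=628: rows 6, 8 → D takes values {s, i} — violation — fails.
(v) F -> E: F=S93: rows 2, 3, 7, 10 → E takes values {623, 625, 621} — violation; F=S19: rows 5, 6, 8, 9 → E takes values {621, 628, 625} — violation — fails.
None of the 5 dependencies hold.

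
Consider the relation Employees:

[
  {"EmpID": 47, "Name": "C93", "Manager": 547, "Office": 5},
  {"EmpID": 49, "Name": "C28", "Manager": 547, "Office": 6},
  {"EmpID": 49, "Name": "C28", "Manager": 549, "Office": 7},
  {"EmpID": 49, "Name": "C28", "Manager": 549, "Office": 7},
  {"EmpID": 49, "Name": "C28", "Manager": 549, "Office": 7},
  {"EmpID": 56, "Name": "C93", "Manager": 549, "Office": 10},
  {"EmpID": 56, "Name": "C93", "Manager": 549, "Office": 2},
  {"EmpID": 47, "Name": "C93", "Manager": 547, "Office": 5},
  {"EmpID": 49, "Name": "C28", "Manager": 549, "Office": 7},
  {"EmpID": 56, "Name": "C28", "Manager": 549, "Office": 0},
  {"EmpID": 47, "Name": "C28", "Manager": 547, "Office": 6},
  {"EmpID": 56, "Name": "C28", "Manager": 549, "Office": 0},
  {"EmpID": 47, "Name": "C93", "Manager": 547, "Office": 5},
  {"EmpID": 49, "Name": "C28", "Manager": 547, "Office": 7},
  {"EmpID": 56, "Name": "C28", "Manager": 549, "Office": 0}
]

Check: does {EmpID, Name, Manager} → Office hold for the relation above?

(EmpID=47, Name=C93, Manager=547): 3 rows → Office = 5, 5, 5 ✓
(EmpID=49, Name=C28, Manager=547): 2 rows → Office takes values {6, 7} — violation
(EmpID=49, Name=C28, Manager=549): 4 rows → Office = 7, 7, 7, 7 ✓
(EmpID=56, Name=C93, Manager=549): 2 rows → Office takes values {10, 2} — violation
(EmpID=56, Name=C28, Manager=549): 3 rows → Office = 0, 0, 0 ✓
(EmpID=47, Name=C28, Manager=547): 1 row → Office = 6 ✓
Two rows agree on {EmpID, Name, Manager} but differ on Office, so {EmpID, Name, Manager} → Office does not hold.

No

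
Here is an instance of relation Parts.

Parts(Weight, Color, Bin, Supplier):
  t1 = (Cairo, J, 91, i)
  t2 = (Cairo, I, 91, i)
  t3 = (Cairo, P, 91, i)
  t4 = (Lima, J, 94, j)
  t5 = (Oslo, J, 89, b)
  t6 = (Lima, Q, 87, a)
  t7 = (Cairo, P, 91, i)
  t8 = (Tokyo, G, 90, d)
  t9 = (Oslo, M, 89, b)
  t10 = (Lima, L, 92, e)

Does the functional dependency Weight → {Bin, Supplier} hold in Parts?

Weight=Cairo: rows 1, 2, 3, 7 → {Bin,Supplier} = (91, i), (91, i), (91, i), (91, i) ✓
Weight=Lima: rows 4, 6, 10 → {Bin,Supplier} takes values {(94, j), (87, a), (92, e)} — violation
Weight=Oslo: rows 5, 9 → {Bin,Supplier} = (89, b), (89, b) ✓
Weight=Tokyo: row 8 → {Bin,Supplier} = (90, d) ✓
Two rows agree on Weight but differ on {Bin, Supplier}, so Weight → {Bin, Supplier} does not hold.

No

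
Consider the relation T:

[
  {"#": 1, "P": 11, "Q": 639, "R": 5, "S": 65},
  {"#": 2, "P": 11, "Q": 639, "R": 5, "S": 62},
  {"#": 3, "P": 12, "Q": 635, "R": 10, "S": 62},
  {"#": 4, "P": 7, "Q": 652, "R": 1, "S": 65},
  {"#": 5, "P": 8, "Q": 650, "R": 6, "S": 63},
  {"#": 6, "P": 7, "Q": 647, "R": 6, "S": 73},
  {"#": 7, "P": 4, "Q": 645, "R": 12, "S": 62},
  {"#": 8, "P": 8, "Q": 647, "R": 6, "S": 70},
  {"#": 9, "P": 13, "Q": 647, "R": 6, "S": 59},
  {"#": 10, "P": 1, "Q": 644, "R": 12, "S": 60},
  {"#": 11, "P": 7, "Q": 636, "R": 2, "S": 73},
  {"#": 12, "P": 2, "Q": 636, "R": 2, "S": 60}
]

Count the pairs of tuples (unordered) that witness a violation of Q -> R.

Q=639: all 2 rows agree on R — 0 pairs.
Q=647: all 3 rows agree on R — 0 pairs.
Q=636: all 2 rows agree on R — 0 pairs.

0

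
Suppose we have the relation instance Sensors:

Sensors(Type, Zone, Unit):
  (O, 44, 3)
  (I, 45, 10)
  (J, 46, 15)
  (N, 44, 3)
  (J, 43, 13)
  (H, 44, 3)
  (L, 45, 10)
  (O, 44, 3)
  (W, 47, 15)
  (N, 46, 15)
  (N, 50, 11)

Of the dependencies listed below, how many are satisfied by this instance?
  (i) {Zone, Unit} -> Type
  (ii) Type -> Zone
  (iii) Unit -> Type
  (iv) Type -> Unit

(i) {Zone, Unit} -> Type: (Zone=44, Unit=3): 4 rows → Type takes values {O, N, H} — violation; (Zone=45, Unit=10): 2 rows → Type takes values {I, L} — violation; (Zone=46, Unit=15): 2 rows → Type takes values {J, N} — violation — fails.
(ii) Type -> Zone: Type=J: 2 rows → Zone takes values {46, 43} — violation; Type=N: 3 rows → Zone takes values {44, 46, 50} — violation — fails.
(iii) Unit -> Type: Unit=3: 4 rows → Type takes values {O, N, H} — violation; Unit=10: 2 rows → Type takes values {I, L} — violation; Unit=15: 3 rows → Type takes values {J, W, N} — violation — fails.
(iv) Type -> Unit: Type=J: 2 rows → Unit takes values {15, 13} — violation; Type=N: 3 rows → Unit takes values {3, 15, 11} — violation — fails.
None of the 4 dependencies hold.

0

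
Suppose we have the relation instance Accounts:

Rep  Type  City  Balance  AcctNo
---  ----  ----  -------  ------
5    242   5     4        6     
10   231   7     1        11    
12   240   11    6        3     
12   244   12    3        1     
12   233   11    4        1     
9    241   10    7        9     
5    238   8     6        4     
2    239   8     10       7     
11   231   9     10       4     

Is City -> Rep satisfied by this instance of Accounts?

No

City=5: 1 row → Rep = 5 ✓
City=7: 1 row → Rep = 10 ✓
City=11: 2 rows → Rep = 12, 12 ✓
City=12: 1 row → Rep = 12 ✓
City=10: 1 row → Rep = 9 ✓
City=8: 2 rows → Rep takes values {5, 2} — violation
City=9: 1 row → Rep = 11 ✓
Two rows agree on City but differ on Rep, so City -> Rep does not hold.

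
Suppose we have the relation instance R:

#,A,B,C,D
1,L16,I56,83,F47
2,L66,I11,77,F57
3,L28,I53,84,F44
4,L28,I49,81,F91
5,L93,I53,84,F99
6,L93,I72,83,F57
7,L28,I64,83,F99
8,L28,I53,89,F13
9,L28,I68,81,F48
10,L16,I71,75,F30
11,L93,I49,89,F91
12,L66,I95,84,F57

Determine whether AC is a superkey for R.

Rows 4 and 9 have the same AC value (A=L28, C=81) but are distinct tuples, so AC does not determine every attribute — not a superkey.

No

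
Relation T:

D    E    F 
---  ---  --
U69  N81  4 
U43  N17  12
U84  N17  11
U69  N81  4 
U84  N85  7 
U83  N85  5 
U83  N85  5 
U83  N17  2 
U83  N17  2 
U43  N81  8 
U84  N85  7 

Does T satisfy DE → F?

Yes

(D=U69, E=N81): 2 rows → F = 4, 4 ✓
(D=U43, E=N17): 1 row → F = 12 ✓
(D=U84, E=N17): 1 row → F = 11 ✓
(D=U84, E=N85): 2 rows → F = 7, 7 ✓
(D=U83, E=N85): 2 rows → F = 5, 5 ✓
(D=U83, E=N17): 2 rows → F = 2, 2 ✓
(D=U43, E=N81): 1 row → F = 8 ✓
Every DE value is associated with a single F value, so DE → F holds.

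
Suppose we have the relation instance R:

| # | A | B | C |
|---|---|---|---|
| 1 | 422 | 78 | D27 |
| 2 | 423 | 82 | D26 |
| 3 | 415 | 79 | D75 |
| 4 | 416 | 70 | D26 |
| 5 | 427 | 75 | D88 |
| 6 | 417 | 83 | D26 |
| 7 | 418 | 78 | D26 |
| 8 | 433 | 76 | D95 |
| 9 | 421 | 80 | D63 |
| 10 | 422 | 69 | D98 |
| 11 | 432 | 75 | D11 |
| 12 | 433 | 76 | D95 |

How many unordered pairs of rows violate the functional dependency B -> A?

2

B=78: violating pairs (1,7) — 1 pair.
B=75: violating pairs (5,11) — 1 pair.
B=76: all 2 rows agree on A — 0 pairs.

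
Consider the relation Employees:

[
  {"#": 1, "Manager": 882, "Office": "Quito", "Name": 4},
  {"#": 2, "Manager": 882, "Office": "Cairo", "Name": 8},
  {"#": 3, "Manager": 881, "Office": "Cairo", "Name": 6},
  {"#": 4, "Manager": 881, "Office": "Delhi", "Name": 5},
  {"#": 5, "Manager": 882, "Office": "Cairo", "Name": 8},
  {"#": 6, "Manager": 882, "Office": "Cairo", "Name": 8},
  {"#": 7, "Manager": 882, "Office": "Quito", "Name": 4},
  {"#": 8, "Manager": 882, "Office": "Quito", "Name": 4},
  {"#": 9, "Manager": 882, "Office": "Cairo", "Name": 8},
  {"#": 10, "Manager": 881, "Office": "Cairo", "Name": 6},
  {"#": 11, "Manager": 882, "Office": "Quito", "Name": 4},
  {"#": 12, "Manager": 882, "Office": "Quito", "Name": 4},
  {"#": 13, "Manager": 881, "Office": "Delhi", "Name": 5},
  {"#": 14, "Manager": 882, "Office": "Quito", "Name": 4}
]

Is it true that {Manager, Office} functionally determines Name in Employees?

(Manager=882, Office=Quito): rows 1, 7, 8, 11, 12, 14 → Name = 4, 4, 4, 4, 4, 4 ✓
(Manager=882, Office=Cairo): rows 2, 5, 6, 9 → Name = 8, 8, 8, 8 ✓
(Manager=881, Office=Cairo): rows 3, 10 → Name = 6, 6 ✓
(Manager=881, Office=Delhi): rows 4, 13 → Name = 5, 5 ✓
Every {Manager, Office} value is associated with a single Name value, so {Manager, Office} → Name holds.

Yes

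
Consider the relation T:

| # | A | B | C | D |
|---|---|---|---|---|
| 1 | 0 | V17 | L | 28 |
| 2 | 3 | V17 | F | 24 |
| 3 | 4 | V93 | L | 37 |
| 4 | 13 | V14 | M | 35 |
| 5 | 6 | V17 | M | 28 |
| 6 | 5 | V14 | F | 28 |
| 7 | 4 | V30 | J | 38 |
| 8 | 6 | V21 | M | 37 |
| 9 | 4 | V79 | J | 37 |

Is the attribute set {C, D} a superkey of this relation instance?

Yes

All 9 rows have distinct {C, D} values, so {C, D} → (all attributes) holds and {C, D} is a superkey.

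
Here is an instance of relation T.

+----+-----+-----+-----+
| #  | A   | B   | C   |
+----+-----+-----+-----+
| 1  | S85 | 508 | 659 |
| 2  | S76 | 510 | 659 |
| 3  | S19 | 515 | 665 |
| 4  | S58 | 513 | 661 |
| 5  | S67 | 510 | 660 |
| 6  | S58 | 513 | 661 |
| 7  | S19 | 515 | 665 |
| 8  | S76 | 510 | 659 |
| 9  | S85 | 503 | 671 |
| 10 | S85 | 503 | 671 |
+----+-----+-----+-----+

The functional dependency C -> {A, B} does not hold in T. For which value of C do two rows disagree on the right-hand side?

C=659: rows 1, 2, 8 → {A,B} takes values {(S85, 508), (S76, 510)} — violation
C=665: rows 3, 7 → {A,B} = (S19, 515), (S19, 515) ✓
C=661: rows 4, 6 → {A,B} = (S58, 513), (S58, 513) ✓
C=660: row 5 → {A,B} = (S67, 510) ✓
C=671: rows 9, 10 → {A,B} = (S85, 503), (S85, 503) ✓
The only C value with inconsistent RHS is C=659.

659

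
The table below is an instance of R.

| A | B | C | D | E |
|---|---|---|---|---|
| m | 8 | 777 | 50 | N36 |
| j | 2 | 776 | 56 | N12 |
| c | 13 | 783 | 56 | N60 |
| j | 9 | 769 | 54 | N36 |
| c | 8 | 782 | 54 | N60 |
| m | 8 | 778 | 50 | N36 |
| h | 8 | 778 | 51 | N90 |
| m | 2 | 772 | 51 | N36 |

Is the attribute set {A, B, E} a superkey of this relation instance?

No

Two distinct rows share (A=m, B=8, E=N36), so {A, B, E} does not determine every attribute — not a superkey.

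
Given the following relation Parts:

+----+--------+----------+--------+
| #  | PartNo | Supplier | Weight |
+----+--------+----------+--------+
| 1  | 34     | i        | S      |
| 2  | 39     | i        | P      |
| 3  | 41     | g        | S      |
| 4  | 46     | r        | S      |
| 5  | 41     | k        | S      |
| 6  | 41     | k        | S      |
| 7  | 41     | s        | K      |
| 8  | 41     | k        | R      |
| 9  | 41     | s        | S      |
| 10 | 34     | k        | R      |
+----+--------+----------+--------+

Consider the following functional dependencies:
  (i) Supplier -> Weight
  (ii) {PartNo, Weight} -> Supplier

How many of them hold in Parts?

(i) Supplier -> Weight: Supplier=i: rows 1, 2 → Weight takes values {S, P} — violation; Supplier=k: rows 5, 6, 8, 10 → Weight takes values {S, R} — violation; Supplier=s: rows 7, 9 → Weight takes values {K, S} — violation — fails.
(ii) {PartNo, Weight} -> Supplier: (PartNo=41, Weight=S): rows 3, 5, 6, 9 → Supplier takes values {g, k, s} — violation — fails.
None of the 2 dependencies hold.

0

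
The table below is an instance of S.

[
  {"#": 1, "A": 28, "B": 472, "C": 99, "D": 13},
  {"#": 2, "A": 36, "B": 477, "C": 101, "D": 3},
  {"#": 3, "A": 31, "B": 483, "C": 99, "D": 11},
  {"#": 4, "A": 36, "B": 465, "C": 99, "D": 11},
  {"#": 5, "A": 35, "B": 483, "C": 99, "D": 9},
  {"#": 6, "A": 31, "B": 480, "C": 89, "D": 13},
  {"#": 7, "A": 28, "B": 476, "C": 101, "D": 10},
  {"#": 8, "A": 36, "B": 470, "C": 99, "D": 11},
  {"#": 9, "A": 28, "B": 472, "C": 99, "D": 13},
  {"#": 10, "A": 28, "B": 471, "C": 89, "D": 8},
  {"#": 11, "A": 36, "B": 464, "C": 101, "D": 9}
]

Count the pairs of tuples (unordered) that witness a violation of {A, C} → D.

1

(A=28, C=99): all 2 rows agree on D — 0 pairs.
(A=36, C=101): violating pairs (2,11) — 1 pair.
(A=36, C=99): all 2 rows agree on D — 0 pairs.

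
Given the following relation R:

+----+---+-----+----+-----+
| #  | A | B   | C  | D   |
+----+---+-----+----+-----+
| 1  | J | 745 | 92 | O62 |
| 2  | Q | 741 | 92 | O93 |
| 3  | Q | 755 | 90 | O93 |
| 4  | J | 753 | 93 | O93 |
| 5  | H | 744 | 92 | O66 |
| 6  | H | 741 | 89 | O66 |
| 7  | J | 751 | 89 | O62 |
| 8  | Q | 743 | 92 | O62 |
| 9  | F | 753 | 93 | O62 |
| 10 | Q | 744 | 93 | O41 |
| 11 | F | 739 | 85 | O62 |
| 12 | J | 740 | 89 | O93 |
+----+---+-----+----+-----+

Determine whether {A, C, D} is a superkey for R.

Yes

All 12 rows have distinct {A, C, D} values, so {A, C, D} → (all attributes) holds and {A, C, D} is a superkey.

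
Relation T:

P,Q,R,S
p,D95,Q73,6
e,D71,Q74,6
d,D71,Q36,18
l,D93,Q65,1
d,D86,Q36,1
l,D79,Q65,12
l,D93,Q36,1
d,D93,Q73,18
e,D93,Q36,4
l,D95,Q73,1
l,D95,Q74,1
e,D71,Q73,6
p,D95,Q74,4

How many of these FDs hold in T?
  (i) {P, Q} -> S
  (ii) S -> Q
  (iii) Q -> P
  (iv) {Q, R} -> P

(i) {P, Q} -> S: (P=p, Q=D95): 2 rows → S takes values {6, 4} — violation — fails.
(ii) S -> Q: S=6: 3 rows → Q takes values {D95, D71} — violation; S=18: 2 rows → Q takes values {D71, D93} — violation; S=1: 5 rows → Q takes values {D93, D86, D95} — violation; S=4: 2 rows → Q takes values {D93, D95} — violation — fails.
(iii) Q -> P: Q=D95: 4 rows → P takes values {p, l} — violation; Q=D71: 3 rows → P takes values {e, d} — violation; Q=D93: 4 rows → P takes values {l, d, e} — violation — fails.
(iv) {Q, R} -> P: (Q=D95, R=Q73): 2 rows → P takes values {p, l} — violation; (Q=D93, R=Q36): 2 rows → P takes values {l, e} — violation; (Q=D95, R=Q74): 2 rows → P takes values {l, p} — violation — fails.
None of the 4 dependencies hold.

0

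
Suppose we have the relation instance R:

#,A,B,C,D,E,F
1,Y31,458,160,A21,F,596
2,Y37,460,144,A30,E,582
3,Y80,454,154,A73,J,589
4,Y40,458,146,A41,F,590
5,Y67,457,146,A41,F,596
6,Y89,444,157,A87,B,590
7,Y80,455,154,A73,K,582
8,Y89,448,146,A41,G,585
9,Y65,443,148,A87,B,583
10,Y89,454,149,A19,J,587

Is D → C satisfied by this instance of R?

D=A21: row 1 → C = 160 ✓
D=A30: row 2 → C = 144 ✓
D=A73: rows 3, 7 → C = 154, 154 ✓
D=A41: rows 4, 5, 8 → C = 146, 146, 146 ✓
D=A87: rows 6, 9 → C takes values {157, 148} — violation
D=A19: row 10 → C = 149 ✓
Two rows agree on D but differ on C, so D → C does not hold.

No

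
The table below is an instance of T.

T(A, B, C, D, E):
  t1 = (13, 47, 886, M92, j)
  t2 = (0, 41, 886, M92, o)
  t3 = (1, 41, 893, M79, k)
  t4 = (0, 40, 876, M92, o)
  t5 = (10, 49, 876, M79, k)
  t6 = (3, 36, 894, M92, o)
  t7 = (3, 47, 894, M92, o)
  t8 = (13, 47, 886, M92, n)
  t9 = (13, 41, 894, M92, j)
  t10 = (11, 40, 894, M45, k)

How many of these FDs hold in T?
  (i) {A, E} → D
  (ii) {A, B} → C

2

(i) {A, E} → D: every LHS value maps to a single RHS value — holds.
(ii) {A, B} → C: every LHS value maps to a single RHS value — holds.
2 of the 2 dependencies hold.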